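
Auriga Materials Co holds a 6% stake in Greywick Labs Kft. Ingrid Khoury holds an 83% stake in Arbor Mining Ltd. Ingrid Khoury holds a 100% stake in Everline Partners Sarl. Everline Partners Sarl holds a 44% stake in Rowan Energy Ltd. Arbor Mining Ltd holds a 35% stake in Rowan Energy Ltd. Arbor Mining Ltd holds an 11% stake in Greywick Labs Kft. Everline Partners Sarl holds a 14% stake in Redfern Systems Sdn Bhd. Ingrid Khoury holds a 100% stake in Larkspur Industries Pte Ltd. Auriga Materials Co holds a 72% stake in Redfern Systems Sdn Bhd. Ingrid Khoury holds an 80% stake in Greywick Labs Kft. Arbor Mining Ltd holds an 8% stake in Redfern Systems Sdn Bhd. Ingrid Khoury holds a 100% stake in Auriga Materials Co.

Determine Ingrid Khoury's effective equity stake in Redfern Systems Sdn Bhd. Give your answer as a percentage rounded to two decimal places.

Ingrid reaches Redfern along 3 paths.
Via Arbor: 83% × 8% = 6.64%.
Via Auriga: 100% × 72% = 72%.
Via Everline: 100% × 14% = 14%.
Total: 6.64% + 72% + 14% = 92.64%.

92.64%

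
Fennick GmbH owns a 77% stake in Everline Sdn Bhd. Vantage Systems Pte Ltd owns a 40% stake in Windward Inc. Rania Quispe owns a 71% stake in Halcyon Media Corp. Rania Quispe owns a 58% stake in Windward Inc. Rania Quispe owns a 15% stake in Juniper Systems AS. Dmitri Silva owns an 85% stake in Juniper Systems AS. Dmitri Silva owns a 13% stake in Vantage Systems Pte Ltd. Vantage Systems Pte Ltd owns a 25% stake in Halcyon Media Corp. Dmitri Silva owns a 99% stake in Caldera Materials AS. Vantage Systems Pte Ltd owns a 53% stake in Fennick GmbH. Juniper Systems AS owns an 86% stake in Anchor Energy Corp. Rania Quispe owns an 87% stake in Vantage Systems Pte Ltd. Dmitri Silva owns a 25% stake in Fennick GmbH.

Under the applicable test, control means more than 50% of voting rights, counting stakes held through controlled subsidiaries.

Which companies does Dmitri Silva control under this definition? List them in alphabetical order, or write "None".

Dmitri holds 99% of Caldera, so Dmitri controls Caldera.
Dmitri holds 85% of Juniper, so Dmitri controls Juniper.
Juniper holds 86% of Anchor, so Dmitri controls Anchor.
No other company's threshold is met.

Anchor Energy Corp, Caldera Materials AS, Juniper Systems AS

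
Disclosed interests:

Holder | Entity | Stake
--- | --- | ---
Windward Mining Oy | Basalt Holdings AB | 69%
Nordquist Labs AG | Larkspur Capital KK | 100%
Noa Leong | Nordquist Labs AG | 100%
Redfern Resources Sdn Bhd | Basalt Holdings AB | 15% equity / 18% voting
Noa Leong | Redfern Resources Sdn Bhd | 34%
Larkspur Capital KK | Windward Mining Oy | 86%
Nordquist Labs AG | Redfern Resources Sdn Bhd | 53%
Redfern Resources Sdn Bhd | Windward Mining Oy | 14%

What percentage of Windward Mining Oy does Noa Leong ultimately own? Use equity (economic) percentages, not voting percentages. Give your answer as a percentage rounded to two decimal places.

Noa reaches Windward along 3 paths.
Via Redfern: 34% × 14% = 4.76%.
Via Nordquist → Redfern: 100% × 53% × 14% = 7.42%.
Via Nordquist → Larkspur: 100% × 100% × 86% = 86%.
Total: 4.76% + 7.42% + 86% = 98.18%.

98.18%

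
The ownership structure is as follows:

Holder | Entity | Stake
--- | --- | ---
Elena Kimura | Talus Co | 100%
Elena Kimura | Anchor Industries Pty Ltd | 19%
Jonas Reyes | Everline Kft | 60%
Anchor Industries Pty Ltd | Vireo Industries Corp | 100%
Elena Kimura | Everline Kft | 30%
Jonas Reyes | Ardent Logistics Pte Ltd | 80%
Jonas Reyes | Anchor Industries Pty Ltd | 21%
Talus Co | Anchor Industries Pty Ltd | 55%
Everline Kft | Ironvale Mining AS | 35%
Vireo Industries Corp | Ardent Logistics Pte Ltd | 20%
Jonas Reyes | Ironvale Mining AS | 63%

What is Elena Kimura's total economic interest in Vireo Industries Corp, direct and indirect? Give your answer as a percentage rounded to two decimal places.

74.00%

Elena reaches Vireo along 2 paths.
Via Talus → Anchor: 100% × 55% × 100% = 55%.
Via Anchor: 19% × 100% = 19%.
Total: 55% + 19% = 74%.
Rounded: 74.00%.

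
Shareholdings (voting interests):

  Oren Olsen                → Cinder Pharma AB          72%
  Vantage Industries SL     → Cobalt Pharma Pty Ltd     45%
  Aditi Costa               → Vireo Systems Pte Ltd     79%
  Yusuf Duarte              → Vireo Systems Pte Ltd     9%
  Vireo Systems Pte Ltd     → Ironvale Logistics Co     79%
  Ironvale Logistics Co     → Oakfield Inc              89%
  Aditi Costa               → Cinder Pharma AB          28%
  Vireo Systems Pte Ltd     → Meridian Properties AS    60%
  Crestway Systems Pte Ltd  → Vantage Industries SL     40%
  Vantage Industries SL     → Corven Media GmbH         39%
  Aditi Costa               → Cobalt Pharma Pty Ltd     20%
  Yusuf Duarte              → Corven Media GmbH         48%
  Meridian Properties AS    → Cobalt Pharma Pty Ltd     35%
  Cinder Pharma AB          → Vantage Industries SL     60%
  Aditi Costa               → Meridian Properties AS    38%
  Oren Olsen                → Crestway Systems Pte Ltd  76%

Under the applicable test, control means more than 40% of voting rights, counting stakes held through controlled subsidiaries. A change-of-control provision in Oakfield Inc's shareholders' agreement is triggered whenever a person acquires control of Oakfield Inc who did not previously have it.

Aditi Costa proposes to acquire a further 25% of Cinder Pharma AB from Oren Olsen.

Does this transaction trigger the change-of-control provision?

No

The purchase adds only to Aditi's holdings (Oren's stake shrinks), so Aditi is the only person who could newly come to control Oakfield.
Aditi holds 79% of Vireo, so Aditi controls Vireo.
Vireo holds 79% of Ironvale, so Aditi controls Ironvale.
Ironvale holds 89% of Oakfield, so Aditi controls Oakfield.
So Aditi already controls Oakfield before the transaction.
After the purchase, Aditi's direct stake in Cinder rises to 28% + 25% = 53%, and Oren's stake falls to 47%.
Aditi controlled Oakfield already, so this is not a new person acquiring control; every other person's position is unchanged or reduced.
No new person acquires control, so the clause is not triggered.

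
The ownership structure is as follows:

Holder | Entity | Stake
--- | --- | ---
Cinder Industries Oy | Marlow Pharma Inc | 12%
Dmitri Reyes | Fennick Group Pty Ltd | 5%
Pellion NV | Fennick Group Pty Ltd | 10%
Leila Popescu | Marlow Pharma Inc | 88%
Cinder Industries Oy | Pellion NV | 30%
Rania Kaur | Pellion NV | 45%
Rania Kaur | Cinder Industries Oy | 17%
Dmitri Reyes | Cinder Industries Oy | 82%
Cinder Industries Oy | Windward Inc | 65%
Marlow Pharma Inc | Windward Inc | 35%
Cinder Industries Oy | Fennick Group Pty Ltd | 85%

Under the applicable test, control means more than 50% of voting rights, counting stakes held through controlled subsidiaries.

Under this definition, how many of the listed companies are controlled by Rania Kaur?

0

Rania's largest direct stake is 45% in Pellion, which does not meet the threshold.
Rania controls 0 companies.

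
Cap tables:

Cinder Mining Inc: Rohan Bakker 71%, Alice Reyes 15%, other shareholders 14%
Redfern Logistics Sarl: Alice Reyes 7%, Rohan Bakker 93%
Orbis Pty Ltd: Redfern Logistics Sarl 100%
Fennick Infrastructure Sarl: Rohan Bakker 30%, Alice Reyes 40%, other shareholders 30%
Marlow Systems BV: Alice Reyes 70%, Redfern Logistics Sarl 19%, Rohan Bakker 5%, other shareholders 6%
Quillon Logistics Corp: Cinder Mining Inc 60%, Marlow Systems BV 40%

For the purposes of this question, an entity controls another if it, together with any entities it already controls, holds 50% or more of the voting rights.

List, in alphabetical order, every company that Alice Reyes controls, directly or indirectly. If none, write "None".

Alice holds 70% of Marlow, so Alice controls Marlow.
No other company's threshold is met.

Marlow Systems BV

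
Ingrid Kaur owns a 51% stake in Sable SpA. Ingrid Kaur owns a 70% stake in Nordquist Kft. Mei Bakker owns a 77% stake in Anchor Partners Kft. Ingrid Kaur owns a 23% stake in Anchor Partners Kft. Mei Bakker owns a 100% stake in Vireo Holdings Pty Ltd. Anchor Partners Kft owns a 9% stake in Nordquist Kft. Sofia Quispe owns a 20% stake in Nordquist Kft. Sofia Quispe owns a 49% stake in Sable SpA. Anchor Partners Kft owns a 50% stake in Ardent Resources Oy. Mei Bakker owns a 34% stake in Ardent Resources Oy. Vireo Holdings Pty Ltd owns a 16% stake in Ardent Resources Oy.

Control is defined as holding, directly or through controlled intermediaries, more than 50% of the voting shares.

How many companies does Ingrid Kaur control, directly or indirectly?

2

Ingrid holds 51% of Sable, so Ingrid controls Sable.
Ingrid holds 70% of Nordquist, so Ingrid controls Nordquist.
No other company's threshold is met.
Ingrid controls 2 companies.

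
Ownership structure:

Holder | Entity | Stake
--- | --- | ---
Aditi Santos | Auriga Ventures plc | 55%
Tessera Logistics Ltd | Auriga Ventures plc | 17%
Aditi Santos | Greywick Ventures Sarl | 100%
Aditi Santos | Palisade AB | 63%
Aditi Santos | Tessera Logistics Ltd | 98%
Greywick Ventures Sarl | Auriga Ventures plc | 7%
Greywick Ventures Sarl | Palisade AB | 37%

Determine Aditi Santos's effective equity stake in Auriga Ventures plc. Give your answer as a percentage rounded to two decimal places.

Aditi reaches Auriga along 3 paths.
Via Tessera: 98% × 17% = 16.66%.
Direct stake: 55% = 55%.
Via Greywick: 100% × 7% = 7%.
Total: 16.66% + 55% + 7% = 78.66%.

78.66%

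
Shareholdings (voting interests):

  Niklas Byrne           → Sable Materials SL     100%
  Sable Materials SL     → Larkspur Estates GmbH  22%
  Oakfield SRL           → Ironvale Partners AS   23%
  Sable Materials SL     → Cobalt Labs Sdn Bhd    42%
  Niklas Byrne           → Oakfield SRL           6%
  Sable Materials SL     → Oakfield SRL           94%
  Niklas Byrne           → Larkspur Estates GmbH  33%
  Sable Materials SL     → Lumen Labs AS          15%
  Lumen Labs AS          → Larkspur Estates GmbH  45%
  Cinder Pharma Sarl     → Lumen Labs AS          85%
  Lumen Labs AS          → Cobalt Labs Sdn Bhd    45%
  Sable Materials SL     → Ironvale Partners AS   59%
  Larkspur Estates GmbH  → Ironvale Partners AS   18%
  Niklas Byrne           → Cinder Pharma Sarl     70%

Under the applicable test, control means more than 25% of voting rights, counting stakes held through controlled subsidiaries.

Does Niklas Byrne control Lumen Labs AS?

Niklas holds 100% of Sable, so Niklas controls Sable.
Niklas holds 70% of Cinder, so Niklas controls Cinder.
Cinder and Sable together hold 85% + 15% = 100% of Lumen, so Niklas controls Lumen.

Yes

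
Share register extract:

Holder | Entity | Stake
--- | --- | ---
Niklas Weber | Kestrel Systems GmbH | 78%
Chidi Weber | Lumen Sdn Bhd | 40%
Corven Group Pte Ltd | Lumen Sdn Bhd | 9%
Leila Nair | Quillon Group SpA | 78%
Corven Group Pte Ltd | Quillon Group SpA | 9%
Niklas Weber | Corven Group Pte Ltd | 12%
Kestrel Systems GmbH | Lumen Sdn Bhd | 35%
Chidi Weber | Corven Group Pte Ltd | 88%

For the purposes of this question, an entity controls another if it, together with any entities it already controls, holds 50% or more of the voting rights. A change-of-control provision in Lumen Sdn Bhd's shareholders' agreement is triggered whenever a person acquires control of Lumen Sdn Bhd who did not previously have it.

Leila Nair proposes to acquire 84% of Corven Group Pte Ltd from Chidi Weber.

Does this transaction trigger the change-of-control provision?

No

The purchase adds only to Leila's holdings (Chidi's stake shrinks), so Leila is the only person who could newly come to control Lumen.
Leila holds 78% of Quillon, so Leila controls Quillon.
Neither Leila nor any entity Leila controls holds any voting interest in Lumen.
So before the transaction, Leila does not control Lumen.
After the purchase, Leila holds 84% of Corven directly, and Chidi's stake falls to 4%.
Leila holds 84% of Corven, so Leila controls Corven.
Corven and Leila together hold 9% + 78% = 87% of Quillon, so Leila controls Quillon.
After the transaction, Leila's side holds 9% of Lumen, not ≥ 50%, so Leila still does not control Lumen.
No new person acquires control, so the clause is not triggered.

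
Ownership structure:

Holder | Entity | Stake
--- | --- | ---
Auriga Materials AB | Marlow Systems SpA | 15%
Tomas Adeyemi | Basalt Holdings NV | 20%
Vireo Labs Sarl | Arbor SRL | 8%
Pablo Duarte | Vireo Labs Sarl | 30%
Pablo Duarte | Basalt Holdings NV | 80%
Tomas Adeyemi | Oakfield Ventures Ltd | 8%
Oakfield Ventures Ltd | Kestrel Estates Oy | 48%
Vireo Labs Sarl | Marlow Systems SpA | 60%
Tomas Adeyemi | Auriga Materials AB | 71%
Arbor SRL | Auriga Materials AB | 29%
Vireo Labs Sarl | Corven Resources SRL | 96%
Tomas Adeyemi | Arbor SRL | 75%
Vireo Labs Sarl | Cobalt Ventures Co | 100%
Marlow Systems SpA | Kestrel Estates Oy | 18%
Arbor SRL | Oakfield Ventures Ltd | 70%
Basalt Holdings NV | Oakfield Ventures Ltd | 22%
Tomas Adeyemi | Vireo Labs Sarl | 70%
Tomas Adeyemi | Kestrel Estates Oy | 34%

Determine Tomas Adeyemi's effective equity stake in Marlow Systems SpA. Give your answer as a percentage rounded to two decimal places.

56.16%

Tomas reaches Marlow along 4 paths.
Via Auriga: 71% × 15% = 10.65%.
Via Arbor → Auriga: 75% × 29% × 15% = 3.2625%.
Via Vireo → Arbor → Auriga: 70% × 8% × 29% × 15% = 0.2436%.
Via Vireo: 70% × 60% = 42%.
Total: 10.65% + 3.2625% + 0.2436% + 42% = 56.1561%.
Rounded: 56.16%.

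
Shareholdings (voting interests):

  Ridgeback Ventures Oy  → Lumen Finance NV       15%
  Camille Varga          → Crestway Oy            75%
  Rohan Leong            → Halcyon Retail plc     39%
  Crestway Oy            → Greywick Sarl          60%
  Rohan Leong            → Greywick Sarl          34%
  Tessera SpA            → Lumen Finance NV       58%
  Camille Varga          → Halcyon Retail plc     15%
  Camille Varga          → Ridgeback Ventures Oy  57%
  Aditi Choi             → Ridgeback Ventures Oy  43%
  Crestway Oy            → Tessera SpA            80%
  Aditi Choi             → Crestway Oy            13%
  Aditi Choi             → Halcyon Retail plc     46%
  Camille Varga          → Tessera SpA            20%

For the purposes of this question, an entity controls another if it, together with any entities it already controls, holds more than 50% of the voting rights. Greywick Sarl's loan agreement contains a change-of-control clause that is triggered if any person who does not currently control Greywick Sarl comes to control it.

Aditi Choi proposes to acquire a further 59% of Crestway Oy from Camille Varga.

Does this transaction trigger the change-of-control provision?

Yes

The purchase adds only to Aditi's holdings (Camille's stake shrinks), so Aditi is the only person who could newly come to control Greywick.
Aditi's largest direct stake is 46% in Halcyon, which does not meet the threshold, so Aditi controls no company.
Neither Aditi nor any entity Aditi controls holds any voting interest in Greywick.
So before the transaction, Aditi does not control Greywick.
After the purchase, Aditi's direct stake in Crestway rises to 13% + 59% = 72%, and Camille's stake falls to 16%.
Aditi holds 72% of Crestway, so Aditi controls Crestway.
Crestway holds 60% of Greywick, so Aditi controls Greywick.
Aditi did not control Greywick before and does after, so the clause is triggered.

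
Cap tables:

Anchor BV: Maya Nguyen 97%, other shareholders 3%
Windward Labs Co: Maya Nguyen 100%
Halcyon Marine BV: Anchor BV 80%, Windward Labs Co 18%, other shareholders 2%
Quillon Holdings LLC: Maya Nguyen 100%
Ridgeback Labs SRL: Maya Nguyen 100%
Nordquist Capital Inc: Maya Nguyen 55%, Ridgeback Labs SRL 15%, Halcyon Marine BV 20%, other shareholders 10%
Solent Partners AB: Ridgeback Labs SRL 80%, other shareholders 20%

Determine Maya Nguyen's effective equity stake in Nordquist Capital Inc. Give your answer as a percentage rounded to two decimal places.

Maya reaches Nordquist along 4 paths.
Direct stake: 55% = 55%.
Via Ridgeback: 100% × 15% = 15%.
Via Anchor → Halcyon: 97% × 80% × 20% = 15.52%.
Via Windward → Halcyon: 100% × 18% × 20% = 3.6%.
Total: 55% + 15% + 15.52% + 3.6% = 89.12%.

89.12%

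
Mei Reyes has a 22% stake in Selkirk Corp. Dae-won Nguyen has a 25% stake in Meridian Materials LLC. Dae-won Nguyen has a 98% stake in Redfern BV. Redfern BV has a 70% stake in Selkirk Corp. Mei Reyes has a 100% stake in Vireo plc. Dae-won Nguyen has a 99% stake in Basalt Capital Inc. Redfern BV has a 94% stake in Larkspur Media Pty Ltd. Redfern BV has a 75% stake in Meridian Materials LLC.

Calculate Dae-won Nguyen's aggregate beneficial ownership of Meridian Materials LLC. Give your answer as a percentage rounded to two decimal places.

98.50%

Dae-won reaches Meridian along 2 paths.
Via Redfern: 98% × 75% = 73.5%.
Direct stake: 25% = 25%.
Total: 73.5% + 25% = 98.5%.
Rounded: 98.50%.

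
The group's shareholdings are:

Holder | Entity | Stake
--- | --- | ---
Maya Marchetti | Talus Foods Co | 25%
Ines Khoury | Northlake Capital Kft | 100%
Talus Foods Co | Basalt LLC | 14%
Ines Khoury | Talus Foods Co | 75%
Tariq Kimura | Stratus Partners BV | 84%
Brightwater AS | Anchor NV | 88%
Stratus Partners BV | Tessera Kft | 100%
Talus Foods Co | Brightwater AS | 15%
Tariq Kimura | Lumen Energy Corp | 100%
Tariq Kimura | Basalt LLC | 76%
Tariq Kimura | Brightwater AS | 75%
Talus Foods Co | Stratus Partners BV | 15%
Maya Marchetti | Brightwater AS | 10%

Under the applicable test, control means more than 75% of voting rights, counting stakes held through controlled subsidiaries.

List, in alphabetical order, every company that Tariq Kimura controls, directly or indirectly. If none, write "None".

Basalt LLC, Lumen Energy Corp, Stratus Partners BV, Tessera Kft

Tariq holds 84% of Stratus, so Tariq controls Stratus.
Stratus holds 100% of Tessera, so Tariq controls Tessera.
Tariq holds 100% of Lumen, so Tariq controls Lumen.
Tariq holds 76% of Basalt, so Tariq controls Basalt.
No other company's threshold is met.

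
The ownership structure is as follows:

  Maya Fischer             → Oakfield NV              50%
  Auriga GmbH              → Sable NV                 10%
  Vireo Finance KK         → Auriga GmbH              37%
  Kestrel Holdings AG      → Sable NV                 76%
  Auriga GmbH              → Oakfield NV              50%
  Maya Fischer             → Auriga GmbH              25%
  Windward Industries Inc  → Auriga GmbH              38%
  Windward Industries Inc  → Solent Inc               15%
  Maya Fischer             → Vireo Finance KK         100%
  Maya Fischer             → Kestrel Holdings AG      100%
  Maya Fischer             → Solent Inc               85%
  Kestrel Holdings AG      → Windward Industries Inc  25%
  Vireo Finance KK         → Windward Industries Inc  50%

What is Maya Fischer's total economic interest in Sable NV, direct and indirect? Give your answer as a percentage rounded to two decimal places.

85.05%

Maya reaches Sable along 5 paths.
Via Kestrel: 100% × 76% = 76%.
Via Vireo → Auriga: 100% × 37% × 10% = 3.7%.
Via Kestrel → Windward → Auriga: 100% × 25% × 38% × 10% = 0.95%.
Via Vireo → Windward → Auriga: 100% × 50% × 38% × 10% = 1.9%.
Via Auriga: 25% × 10% = 2.5%.
Total: 76% + 3.7% + 0.95% + 1.9% + 2.5% = 85.05%.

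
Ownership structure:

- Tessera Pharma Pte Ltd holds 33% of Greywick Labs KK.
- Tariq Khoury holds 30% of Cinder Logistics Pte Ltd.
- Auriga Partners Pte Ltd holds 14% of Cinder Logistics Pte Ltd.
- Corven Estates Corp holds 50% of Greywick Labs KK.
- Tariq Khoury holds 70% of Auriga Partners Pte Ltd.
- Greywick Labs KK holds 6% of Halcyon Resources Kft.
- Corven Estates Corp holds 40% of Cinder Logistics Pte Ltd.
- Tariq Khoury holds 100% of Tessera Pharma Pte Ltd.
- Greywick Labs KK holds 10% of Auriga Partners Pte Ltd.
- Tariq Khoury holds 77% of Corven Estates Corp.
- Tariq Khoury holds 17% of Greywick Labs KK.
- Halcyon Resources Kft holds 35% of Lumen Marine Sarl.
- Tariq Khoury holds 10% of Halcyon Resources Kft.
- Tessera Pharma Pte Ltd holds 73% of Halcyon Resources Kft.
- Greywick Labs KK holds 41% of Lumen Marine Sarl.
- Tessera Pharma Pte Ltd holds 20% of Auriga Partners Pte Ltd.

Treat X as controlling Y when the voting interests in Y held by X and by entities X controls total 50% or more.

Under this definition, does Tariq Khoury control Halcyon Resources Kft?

Tariq holds 100% of Tessera, so Tariq controls Tessera.
Tariq holds 77% of Corven, so Tariq controls Corven.
Tessera and Tariq and Corven together hold 33% + 17% + 50% = 100% of Greywick, so Tariq controls Greywick.
Greywick and Tariq and Tessera together hold 6% + 10% + 73% = 89% of Halcyon, so Tariq controls Halcyon.

Yes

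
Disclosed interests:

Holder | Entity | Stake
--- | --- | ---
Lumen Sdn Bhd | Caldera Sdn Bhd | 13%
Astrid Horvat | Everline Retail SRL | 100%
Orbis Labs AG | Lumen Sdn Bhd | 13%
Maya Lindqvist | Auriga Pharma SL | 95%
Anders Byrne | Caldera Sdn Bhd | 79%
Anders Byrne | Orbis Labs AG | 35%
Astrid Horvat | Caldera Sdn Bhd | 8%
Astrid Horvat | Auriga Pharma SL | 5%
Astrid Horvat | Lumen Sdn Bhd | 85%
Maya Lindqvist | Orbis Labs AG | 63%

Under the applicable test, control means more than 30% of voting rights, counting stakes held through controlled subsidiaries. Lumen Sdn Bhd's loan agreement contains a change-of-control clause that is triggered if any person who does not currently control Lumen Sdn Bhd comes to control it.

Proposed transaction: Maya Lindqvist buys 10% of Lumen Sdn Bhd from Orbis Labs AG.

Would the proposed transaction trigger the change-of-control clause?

No

The purchase adds only to Maya's holdings (Orbis's stake shrinks), so Maya is the only person who could newly come to control Lumen.
Maya holds 63% of Orbis, so Maya controls Orbis.
Maya holds 95% of Auriga, so Maya controls Auriga.
In Lumen, Maya's side holds only 13%, not > 30%.
So before the transaction, Maya does not control Lumen.
After the purchase, Maya holds 10% of Lumen directly, and Orbis's stake falls to 3%.
After the transaction, Maya's side holds 3% + 10% = 13% of Lumen, not > 30%, so Maya still does not control Lumen.
No new person acquires control, so the clause is not triggered.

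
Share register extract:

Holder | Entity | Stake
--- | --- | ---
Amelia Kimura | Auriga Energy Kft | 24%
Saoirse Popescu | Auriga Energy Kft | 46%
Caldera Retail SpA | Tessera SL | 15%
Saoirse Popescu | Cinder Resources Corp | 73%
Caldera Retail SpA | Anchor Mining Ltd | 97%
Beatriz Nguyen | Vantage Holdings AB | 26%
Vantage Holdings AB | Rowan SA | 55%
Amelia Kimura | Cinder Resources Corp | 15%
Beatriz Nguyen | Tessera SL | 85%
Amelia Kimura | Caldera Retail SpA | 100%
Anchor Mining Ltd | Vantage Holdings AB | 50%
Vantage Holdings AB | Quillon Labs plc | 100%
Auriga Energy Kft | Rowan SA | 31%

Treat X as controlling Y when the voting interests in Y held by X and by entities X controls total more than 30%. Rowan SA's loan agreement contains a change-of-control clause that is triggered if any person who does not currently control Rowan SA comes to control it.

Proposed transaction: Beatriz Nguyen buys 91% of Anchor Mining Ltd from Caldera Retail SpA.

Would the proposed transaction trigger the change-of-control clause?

The purchase adds only to Beatriz's holdings (Caldera's stake shrinks), so Beatriz is the only person who could newly come to control Rowan.
Beatriz holds 85% of Tessera, so Beatriz controls Tessera.
Neither Beatriz nor any entity Beatriz controls holds any voting interest in Rowan.
So before the transaction, Beatriz does not control Rowan.
After the purchase, Beatriz holds 91% of Anchor directly, and Caldera's stake falls to 6%.
Beatriz holds 91% of Anchor, so Beatriz controls Anchor.
Anchor and Beatriz together hold 50% + 26% = 76% of Vantage, so Beatriz controls Vantage.
Vantage holds 55% of Rowan, so Beatriz controls Rowan.
Beatriz did not control Rowan before and does after, so the clause is triggered.

Yes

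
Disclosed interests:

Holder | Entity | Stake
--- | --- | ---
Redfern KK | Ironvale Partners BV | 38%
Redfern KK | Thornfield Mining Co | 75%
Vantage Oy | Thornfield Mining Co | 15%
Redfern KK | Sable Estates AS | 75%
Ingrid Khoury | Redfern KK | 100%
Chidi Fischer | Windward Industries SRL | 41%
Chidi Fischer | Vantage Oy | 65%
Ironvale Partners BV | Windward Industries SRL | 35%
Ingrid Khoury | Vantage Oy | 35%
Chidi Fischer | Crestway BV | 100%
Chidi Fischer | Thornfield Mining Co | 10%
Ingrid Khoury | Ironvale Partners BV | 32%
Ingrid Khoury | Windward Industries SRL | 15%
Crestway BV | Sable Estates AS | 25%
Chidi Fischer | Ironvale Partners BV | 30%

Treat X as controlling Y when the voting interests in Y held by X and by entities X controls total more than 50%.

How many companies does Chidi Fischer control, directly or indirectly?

2

Chidi holds 65% of Vantage, so Chidi controls Vantage.
Chidi holds 100% of Crestway, so Chidi controls Crestway.
No other company's threshold is met.
Chidi controls 2 companies.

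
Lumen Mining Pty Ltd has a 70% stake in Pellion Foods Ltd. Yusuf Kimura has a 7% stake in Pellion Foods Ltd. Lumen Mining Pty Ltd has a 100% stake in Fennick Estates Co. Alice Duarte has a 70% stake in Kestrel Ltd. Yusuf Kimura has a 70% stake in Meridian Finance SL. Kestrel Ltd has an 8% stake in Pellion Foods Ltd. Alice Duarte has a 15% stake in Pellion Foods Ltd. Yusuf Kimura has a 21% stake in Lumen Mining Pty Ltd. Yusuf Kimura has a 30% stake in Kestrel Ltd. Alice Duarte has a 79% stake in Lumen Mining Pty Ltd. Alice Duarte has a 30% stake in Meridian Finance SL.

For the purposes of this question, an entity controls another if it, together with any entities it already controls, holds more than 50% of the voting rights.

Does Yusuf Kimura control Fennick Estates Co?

Yusuf holds 70% of Meridian, so Yusuf controls Meridian.
Neither Yusuf nor any entity Yusuf controls holds any voting interest in Fennick.
So Yusuf does not control Fennick.

No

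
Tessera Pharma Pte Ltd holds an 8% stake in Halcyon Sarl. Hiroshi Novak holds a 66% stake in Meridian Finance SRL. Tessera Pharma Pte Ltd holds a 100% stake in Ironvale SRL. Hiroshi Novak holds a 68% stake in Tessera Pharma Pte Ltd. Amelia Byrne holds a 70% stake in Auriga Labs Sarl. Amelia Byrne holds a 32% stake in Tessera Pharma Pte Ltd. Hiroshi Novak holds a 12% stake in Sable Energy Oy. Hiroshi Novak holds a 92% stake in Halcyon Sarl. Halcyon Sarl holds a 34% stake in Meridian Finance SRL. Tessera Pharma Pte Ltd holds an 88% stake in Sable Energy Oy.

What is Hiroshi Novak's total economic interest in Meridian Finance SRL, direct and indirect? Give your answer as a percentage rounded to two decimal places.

Hiroshi reaches Meridian along 3 paths.
Via Halcyon: 92% × 34% = 31.28%.
Via Tessera → Halcyon: 68% × 8% × 34% = 1.8496%.
Direct stake: 66% = 66%.
Total: 31.28% + 1.8496% + 66% = 99.1296%.
Rounded: 99.13%.

99.13%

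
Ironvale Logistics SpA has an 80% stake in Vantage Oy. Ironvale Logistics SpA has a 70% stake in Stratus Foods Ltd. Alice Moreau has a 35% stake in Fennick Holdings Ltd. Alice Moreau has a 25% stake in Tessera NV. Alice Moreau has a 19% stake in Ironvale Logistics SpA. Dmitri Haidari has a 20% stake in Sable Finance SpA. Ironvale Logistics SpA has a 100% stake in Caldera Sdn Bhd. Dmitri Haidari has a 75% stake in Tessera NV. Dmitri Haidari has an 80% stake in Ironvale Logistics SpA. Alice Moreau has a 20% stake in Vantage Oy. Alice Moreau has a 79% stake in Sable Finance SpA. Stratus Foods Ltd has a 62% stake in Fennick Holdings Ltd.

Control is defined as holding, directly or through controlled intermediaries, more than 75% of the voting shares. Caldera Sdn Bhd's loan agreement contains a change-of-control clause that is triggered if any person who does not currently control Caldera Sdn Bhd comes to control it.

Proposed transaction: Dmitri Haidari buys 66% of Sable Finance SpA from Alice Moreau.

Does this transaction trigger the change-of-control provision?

The purchase adds only to Dmitri's holdings (Alice's stake shrinks), so Dmitri is the only person who could newly come to control Caldera.
Dmitri holds 80% of Ironvale, so Dmitri controls Ironvale.
Ironvale holds 100% of Caldera, so Dmitri controls Caldera.
So Dmitri already controls Caldera before the transaction.
After the purchase, Dmitri's direct stake in Sable rises to 20% + 66% = 86%, and Alice's stake falls to 13%.
Dmitri controlled Caldera already, so this is not a new person acquiring control; every other person's position is unchanged or reduced.
No new person acquires control, so the clause is not triggered.

No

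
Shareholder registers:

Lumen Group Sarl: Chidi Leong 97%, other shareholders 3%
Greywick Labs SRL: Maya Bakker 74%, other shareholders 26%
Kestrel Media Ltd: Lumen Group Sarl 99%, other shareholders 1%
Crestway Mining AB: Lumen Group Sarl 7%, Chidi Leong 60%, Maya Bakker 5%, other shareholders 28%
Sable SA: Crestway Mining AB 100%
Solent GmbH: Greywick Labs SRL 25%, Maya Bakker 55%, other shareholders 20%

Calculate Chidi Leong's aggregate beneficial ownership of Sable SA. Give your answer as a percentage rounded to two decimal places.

66.79%

Chidi reaches Sable along 2 paths.
Via Lumen → Crestway: 97% × 7% × 100% = 6.79%.
Via Crestway: 60% × 100% = 60%.
Total: 6.79% + 60% = 66.79%.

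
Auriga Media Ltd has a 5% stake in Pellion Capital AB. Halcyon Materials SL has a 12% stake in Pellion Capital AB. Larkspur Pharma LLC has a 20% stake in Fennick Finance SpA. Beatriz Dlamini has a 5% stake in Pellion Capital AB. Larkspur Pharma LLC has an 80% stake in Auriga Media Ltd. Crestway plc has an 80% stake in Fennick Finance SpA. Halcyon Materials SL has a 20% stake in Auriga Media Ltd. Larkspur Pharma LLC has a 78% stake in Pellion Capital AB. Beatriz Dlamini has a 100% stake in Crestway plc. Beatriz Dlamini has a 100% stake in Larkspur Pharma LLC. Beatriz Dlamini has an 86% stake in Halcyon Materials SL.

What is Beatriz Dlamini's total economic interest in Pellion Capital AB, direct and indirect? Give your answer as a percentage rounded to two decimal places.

98.18%

Beatriz reaches Pellion along 5 paths.
Via Larkspur: 100% × 78% = 78%.
Direct stake: 5% = 5%.
Via Halcyon → Auriga: 86% × 20% × 5% = 0.86%.
Via Larkspur → Auriga: 100% × 80% × 5% = 4%.
Via Halcyon: 86% × 12% = 10.32%.
Total: 78% + 5% + 0.86% + 4% + 10.32% = 98.18%.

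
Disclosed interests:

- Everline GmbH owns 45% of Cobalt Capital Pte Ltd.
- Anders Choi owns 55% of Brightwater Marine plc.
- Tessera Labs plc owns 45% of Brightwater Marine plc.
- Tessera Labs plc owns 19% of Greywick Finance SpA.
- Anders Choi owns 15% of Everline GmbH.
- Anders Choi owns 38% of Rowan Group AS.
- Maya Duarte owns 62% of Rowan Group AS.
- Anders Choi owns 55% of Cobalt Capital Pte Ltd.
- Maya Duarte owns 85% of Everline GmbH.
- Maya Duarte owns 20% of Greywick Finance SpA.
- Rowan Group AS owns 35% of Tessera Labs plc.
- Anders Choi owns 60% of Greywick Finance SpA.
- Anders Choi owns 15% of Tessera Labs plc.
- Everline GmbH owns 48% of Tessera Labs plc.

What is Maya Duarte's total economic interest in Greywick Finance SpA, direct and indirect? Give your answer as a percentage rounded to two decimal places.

Maya reaches Greywick along 3 paths.
Via Rowan → Tessera: 62% × 35% × 19% = 4.123%.
Via Everline → Tessera: 85% × 48% × 19% = 7.752%.
Direct stake: 20% = 20%.
Total: 4.123% + 7.752% + 20% = 31.875%.
Rounded: 31.88%.

31.88%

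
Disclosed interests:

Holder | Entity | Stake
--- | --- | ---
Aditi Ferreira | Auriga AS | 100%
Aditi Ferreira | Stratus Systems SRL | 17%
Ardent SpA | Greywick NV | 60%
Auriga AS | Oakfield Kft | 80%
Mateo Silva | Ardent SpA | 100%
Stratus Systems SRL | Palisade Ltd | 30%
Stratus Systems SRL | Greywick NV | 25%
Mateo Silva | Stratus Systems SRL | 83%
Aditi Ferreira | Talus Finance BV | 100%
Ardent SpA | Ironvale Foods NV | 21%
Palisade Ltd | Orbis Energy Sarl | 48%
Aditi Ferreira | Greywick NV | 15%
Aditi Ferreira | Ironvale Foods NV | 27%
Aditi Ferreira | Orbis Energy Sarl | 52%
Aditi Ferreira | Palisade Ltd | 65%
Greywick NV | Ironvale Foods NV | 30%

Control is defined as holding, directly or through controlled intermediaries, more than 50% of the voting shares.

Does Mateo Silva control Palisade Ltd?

Mateo holds 100% of Ardent, so Mateo controls Ardent.
Mateo holds 83% of Stratus, so Mateo controls Stratus.
Stratus and Ardent together hold 25% + 60% = 85% of Greywick, so Mateo controls Greywick.
Greywick and Ardent together hold 30% + 21% = 51% of Ironvale, so Mateo controls Ironvale.
In Palisade, Mateo's side holds only 30%, not > 50%.
So Mateo does not control Palisade.

No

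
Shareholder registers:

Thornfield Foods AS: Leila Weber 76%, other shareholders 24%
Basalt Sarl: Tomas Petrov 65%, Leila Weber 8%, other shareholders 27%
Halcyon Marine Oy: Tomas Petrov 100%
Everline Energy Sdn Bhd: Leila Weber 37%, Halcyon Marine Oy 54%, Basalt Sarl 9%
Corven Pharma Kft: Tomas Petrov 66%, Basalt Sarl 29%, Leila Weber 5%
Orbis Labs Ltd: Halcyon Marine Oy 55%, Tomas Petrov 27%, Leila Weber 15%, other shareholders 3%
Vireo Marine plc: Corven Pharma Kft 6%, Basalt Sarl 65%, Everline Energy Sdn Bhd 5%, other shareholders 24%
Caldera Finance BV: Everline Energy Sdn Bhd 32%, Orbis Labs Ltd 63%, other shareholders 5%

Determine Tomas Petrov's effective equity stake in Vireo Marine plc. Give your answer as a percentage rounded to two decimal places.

50.33%

Tomas reaches Vireo along 5 paths.
Via Corven: 66% × 6% = 3.96%.
Via Basalt → Corven: 65% × 29% × 6% = 1.131%.
Via Basalt: 65% × 65% = 42.25%.
Via Halcyon → Everline: 100% × 54% × 5% = 2.7%.
Via Basalt → Everline: 65% × 9% × 5% = 0.2925%.
Total: 3.96% + 1.131% + 42.25% + 2.7% + 0.2925% = 50.3335%.
Rounded: 50.33%.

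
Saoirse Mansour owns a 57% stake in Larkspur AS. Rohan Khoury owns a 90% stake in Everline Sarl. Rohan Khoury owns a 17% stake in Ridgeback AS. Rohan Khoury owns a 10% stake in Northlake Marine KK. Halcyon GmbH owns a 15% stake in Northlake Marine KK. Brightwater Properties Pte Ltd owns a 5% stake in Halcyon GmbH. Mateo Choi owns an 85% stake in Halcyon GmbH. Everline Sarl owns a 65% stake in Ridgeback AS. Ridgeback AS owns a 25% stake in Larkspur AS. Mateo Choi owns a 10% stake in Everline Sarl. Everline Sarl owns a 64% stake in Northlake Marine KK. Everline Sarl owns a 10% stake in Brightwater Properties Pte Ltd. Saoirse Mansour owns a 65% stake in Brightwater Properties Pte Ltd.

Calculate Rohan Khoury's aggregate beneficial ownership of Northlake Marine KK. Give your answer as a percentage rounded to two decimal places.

Rohan reaches Northlake along 3 paths.
Direct stake: 10% = 10%.
Via Everline: 90% × 64% = 57.6%.
Via Everline → Brightwater → Halcyon: 90% × 10% × 5% × 15% = 0.0675%.
Total: 10% + 57.6% + 0.0675% = 67.6675%.
Rounded: 67.67%.

67.67%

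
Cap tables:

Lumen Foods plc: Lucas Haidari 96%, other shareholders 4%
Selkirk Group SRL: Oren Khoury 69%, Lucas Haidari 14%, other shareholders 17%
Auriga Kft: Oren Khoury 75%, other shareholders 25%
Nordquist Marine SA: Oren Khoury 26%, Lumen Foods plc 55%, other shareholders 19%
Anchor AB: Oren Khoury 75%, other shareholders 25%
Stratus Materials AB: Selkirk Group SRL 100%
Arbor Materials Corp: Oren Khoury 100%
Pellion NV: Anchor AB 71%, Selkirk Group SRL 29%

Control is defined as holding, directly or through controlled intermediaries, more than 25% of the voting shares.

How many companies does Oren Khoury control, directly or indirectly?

Oren holds 69% of Selkirk, so Oren controls Selkirk.
Oren holds 75% of Auriga, so Oren controls Auriga.
Oren holds 26% of Nordquist, so Oren controls Nordquist.
Oren holds 75% of Anchor, so Oren controls Anchor.
Selkirk holds 100% of Stratus, so Oren controls Stratus.
Oren holds 100% of Arbor, so Oren controls Arbor.
Anchor and Selkirk together hold 71% + 29% = 100% of Pellion, so Oren controls Pellion.
No other company's threshold is met.
Oren controls 7 companies.

7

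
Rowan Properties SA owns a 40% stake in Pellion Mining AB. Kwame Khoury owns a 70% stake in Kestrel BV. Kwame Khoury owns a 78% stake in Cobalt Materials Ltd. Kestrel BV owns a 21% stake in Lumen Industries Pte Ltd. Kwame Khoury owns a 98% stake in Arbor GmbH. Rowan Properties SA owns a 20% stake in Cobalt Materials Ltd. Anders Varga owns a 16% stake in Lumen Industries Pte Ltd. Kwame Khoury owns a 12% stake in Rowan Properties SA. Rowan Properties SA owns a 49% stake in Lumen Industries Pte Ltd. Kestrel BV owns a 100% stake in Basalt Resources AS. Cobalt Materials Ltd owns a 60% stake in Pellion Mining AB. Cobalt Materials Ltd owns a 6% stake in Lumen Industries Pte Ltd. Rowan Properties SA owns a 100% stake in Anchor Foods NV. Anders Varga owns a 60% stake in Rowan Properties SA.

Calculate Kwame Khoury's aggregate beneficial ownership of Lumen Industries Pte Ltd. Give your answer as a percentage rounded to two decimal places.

25.40%

Kwame reaches Lumen along 4 paths.
Via Rowan: 12% × 49% = 5.88%.
Via Kestrel: 70% × 21% = 14.7%.
Via Rowan → Cobalt: 12% × 20% × 6% = 0.144%.
Via Cobalt: 78% × 6% = 4.68%.
Total: 5.88% + 14.7% + 0.144% + 4.68% = 25.404%.
Rounded: 25.40%.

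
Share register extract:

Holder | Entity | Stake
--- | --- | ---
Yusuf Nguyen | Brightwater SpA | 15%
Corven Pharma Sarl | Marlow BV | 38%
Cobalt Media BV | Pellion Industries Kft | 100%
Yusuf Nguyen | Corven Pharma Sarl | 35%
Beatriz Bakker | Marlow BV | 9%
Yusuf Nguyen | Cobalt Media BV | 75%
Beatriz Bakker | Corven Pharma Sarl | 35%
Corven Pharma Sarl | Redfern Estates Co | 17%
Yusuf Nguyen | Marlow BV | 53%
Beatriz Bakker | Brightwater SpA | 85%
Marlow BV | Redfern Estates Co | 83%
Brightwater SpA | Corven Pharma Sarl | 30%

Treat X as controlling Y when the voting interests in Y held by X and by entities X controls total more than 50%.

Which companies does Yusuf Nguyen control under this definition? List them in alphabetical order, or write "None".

Cobalt Media BV, Marlow BV, Pellion Industries Kft, Redfern Estates Co

Yusuf holds 75% of Cobalt, so Yusuf controls Cobalt.
Cobalt holds 100% of Pellion, so Yusuf controls Pellion.
Yusuf holds 53% of Marlow, so Yusuf controls Marlow.
Marlow holds 83% of Redfern, so Yusuf controls Redfern.
No other company's threshold is met.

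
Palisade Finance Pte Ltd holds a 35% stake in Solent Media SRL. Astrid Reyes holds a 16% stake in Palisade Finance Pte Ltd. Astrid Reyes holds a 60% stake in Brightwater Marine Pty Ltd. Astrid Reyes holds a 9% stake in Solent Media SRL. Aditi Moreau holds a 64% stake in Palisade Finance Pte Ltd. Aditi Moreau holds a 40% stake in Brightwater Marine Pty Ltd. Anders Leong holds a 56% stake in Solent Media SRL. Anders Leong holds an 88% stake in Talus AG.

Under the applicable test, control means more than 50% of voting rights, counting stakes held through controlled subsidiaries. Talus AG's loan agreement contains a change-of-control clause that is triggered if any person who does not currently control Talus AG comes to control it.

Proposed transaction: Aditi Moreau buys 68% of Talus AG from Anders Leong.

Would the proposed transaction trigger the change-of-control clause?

Yes

The purchase adds only to Aditi's holdings (Anders's stake shrinks), so Aditi is the only person who could newly come to control Talus.
Aditi holds 64% of Palisade, so Aditi controls Palisade.
Neither Aditi nor any entity Aditi controls holds any voting interest in Talus.
So before the transaction, Aditi does not control Talus.
After the purchase, Aditi holds 68% of Talus directly, and Anders's stake falls to 20%.
Aditi holds 68% of Talus, so Aditi controls Talus.
Aditi did not control Talus before and does after, so the clause is triggered.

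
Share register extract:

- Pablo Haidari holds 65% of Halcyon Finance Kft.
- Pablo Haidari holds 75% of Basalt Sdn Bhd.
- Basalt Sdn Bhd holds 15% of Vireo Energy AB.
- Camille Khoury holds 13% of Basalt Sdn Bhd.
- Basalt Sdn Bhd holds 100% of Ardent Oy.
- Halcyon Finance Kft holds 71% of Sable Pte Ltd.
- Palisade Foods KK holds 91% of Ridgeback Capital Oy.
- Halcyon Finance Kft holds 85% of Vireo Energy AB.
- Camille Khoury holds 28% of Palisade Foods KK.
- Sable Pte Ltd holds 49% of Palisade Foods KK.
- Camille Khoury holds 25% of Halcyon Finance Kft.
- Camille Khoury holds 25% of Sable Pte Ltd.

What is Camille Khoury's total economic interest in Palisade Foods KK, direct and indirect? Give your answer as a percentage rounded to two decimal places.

Camille reaches Palisade along 3 paths.
Direct stake: 28% = 28%.
Via Sable: 25% × 49% = 12.25%.
Via Halcyon → Sable: 25% × 71% × 49% = 8.6975%.
Total: 28% + 12.25% + 8.6975% = 48.9475%.
Rounded: 48.95%.

48.95%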